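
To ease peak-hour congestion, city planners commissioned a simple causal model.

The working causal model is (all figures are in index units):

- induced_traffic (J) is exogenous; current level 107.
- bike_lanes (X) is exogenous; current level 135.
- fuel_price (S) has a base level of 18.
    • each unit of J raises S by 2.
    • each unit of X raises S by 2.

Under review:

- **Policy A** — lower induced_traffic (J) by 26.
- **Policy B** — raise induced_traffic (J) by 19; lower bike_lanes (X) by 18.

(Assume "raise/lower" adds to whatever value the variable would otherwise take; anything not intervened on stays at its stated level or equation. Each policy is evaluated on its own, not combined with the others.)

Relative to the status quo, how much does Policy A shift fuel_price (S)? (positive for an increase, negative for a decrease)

-52

Baseline:
  J = 107
  X = 135
  S = 18 + 2·107 + 2·135 = 502
Policy A (J − 26):
  J = 107 − 26 = 81
  X = 135
  S = 18 + 2·81 + 2·135 = 450
Change in S: 450 − 502 = -52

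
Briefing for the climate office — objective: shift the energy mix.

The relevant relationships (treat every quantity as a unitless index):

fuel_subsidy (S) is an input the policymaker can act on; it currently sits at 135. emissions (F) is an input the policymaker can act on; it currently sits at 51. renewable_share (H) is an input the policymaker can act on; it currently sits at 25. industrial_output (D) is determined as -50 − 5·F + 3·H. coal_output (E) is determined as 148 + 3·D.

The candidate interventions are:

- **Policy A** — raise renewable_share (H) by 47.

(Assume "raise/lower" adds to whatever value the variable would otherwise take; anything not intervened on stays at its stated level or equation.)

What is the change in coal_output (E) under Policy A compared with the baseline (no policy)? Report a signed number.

423

Baseline:
  F = 51
  H = 25
  D = -50 − 5·51 + 3·25 = -230
  E = 148 + 3·(-230) = -542
Policy A (H + 47):
  F = 51
  H = 25 + 47 = 72
  D = -50 − 5·51 + 3·72 = -89
  E = 148 + 3·(-89) = -119
Change in E: -119 − (-542) = 423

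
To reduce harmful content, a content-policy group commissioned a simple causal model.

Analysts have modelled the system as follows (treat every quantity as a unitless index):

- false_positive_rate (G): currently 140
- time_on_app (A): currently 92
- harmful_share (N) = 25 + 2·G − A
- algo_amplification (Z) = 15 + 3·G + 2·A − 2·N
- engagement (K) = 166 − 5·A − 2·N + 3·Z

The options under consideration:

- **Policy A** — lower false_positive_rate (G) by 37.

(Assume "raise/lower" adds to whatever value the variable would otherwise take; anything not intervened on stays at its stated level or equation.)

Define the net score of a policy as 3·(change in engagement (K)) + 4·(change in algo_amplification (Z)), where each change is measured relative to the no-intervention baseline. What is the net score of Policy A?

925

Baseline:
  G = 140
  A = 92
  N = 25 + 2·140 − 92 = 213
  Z = 15 + 3·140 + 2·92 − 2·213 = 193
  K = 166 − 5·92 − 2·213 + 3·193 = -141
Policy A (G − 37):
  G = 140 − 37 = 103
  A = 92
  N = 25 + 2·103 − 92 = 139
  Z = 15 + 3·103 + 2·92 − 2·139 = 230
  K = 166 − 5·92 − 2·139 + 3·230 = 118
ΔK = 118 − (-141) = 259; ΔZ = 230 − 193 = 37
Score = 3·259 + 4·37 = 925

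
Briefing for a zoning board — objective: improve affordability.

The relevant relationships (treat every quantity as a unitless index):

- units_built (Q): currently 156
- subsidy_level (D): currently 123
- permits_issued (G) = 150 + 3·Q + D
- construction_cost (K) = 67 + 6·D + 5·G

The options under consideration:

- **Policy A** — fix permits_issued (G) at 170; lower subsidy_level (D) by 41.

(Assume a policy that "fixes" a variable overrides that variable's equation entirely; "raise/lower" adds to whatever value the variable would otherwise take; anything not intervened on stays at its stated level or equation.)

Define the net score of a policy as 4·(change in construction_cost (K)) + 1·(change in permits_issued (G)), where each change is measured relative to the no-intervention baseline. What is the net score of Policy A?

-12975

Baseline:
  Q = 156
  D = 123
  G = 150 + 3·156 + 123 = 741
  K = 67 + 6·123 + 5·741 = 4510
Policy A (G := 170, D − 41):
  Q = 156
  D = 123 − 41 = 82
  G = 170
  K = 67 + 6·82 + 5·170 = 1409
ΔK = 1409 − 4510 = -3101; ΔG = 170 − 741 = -571
Score = 4·(-3101) + 1·(-571) = -12975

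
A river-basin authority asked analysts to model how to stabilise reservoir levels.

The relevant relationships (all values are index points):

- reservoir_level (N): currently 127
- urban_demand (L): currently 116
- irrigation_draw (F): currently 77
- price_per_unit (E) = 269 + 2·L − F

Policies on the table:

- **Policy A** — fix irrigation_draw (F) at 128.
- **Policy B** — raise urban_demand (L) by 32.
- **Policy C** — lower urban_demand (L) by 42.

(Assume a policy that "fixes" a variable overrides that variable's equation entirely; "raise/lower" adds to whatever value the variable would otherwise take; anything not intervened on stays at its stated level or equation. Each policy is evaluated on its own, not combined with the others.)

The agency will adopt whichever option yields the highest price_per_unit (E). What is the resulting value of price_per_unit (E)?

Policy A (F := 128):
  L = 116
  F = 128
  E = 269 + 2·116 − 128 = 373
Policy B (L + 32):
  L = 116 + 32 = 148
  F = 77
  E = 269 + 2·148 − 77 = 488
Policy C (L − 42):
  L = 116 − 42 = 74
  F = 77
  E = 269 + 2·74 − 77 = 340
Comparing — Policy A: E=373, Policy B: E=488, Policy C: E=340. Highest is 488 (Policy B).

488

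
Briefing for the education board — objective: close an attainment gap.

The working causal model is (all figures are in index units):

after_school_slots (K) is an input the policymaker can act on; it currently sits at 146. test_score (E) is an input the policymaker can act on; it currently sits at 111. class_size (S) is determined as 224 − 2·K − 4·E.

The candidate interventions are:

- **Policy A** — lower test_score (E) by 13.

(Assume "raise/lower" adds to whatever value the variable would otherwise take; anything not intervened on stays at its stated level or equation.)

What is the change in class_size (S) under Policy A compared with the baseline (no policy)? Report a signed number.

52

Baseline:
  K = 146
  E = 111
  S = 224 − 2·146 − 4·111 = -512
Policy A (E − 13):
  K = 146
  E = 111 − 13 = 98
  S = 224 − 2·146 − 4·98 = -460
Change in S: -460 − (-512) = 52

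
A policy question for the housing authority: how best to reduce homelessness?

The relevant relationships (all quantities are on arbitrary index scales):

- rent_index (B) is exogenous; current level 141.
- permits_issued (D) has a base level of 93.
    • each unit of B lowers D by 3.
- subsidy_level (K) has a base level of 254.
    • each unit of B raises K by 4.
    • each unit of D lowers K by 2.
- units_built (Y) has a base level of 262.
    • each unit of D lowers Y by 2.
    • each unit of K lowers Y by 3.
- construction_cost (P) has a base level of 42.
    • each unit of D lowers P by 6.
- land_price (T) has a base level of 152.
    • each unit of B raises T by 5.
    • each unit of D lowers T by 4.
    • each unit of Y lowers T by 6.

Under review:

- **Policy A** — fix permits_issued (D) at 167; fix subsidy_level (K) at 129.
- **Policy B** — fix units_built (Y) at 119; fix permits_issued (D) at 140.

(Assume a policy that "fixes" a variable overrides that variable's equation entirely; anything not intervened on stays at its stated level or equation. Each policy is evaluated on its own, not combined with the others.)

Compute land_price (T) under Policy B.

-417

Policy B (Y := 119, D := 140):
  B = 141
  D = 140
  K = 254 + 4·141 − 2·140 = 538
  Y = 119
  T = 152 + 5·141 − 4·140 − 6·119 = -417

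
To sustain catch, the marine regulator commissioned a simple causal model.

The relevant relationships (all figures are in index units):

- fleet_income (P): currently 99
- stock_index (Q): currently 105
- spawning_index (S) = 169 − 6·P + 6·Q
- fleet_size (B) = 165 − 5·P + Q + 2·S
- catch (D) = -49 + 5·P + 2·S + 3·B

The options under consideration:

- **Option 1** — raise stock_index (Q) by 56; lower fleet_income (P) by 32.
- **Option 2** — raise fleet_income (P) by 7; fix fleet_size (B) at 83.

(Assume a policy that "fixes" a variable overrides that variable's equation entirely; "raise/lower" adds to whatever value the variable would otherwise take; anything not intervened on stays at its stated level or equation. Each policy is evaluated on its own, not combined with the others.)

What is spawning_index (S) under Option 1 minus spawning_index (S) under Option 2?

570

Option 1 (Q + 56, P − 32):
  P = 99 − 32 = 67
  Q = 105 + 56 = 161
  S = 169 − 6·67 + 6·161 = 733
Option 2 (P + 7, B := 83):
  P = 99 + 7 = 106
  Q = 105
  S = 169 − 6·106 + 6·105 = 163
S: 733 − 163 = 570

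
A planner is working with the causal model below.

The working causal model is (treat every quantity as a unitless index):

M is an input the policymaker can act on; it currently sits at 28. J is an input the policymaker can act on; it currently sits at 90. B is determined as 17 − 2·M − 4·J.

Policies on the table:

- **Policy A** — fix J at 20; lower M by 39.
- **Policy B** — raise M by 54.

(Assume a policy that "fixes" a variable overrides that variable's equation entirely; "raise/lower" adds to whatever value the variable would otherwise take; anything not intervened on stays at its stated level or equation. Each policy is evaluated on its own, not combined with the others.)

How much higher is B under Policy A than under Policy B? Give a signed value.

466

Policy A (J := 20, M − 39):
  M = 28 − 39 = -11
  J = 20
  B = 17 − 2·(-11) − 4·20 = -41
Policy B (M + 54):
  M = 28 + 54 = 82
  J = 90
  B = 17 − 2·82 − 4·90 = -507
B: -41 − (-507) = 466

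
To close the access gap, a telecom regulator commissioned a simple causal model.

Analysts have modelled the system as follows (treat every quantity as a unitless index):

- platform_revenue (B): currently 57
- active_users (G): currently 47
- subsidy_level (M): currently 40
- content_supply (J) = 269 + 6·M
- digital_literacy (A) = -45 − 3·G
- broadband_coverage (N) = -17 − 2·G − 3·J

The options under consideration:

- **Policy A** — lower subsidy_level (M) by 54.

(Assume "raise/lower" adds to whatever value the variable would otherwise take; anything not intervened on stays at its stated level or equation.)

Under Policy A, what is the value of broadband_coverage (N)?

Policy A (M − 54):
  G = 47
  M = 40 − 54 = -14
  J = 269 + 6·(-14) = 185
  N = -17 − 2·47 − 3·185 = -666

-666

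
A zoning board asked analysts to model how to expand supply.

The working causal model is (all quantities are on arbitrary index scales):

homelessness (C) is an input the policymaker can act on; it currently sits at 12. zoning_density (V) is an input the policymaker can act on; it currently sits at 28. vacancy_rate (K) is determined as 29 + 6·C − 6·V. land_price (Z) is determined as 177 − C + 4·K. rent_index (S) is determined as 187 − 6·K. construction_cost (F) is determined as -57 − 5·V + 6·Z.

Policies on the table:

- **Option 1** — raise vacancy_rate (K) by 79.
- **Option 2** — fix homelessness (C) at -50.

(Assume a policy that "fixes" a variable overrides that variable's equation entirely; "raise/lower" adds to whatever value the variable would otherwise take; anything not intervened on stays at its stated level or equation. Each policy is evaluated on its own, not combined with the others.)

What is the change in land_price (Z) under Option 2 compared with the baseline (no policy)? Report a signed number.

Baseline:
  C = 12
  V = 28
  K = 29 + 6·12 − 6·28 = -67
  Z = 177 − 12 + 4·(-67) = -103
Option 2 (C := -50):
  C = -50
  V = 28
  K = 29 + 6·(-50) − 6·28 = -439
  Z = 177 − (-50) + 4·(-439) = -1529
Change in Z: -1529 − (-103) = -1426

-1426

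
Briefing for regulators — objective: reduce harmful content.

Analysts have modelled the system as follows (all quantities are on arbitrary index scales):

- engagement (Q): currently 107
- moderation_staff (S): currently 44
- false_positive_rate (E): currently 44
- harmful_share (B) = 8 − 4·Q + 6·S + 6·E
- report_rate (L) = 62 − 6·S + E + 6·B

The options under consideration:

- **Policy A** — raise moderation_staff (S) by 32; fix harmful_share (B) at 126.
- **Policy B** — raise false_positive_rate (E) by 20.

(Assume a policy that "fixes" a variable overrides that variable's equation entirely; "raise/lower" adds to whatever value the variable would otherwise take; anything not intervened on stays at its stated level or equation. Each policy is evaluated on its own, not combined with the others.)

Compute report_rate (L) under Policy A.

406

Policy A (S + 32, B := 126):
  Q = 107
  S = 44 + 32 = 76
  E = 44
  B = 126
  L = 62 − 6·76 + 44 + 6·126 = 406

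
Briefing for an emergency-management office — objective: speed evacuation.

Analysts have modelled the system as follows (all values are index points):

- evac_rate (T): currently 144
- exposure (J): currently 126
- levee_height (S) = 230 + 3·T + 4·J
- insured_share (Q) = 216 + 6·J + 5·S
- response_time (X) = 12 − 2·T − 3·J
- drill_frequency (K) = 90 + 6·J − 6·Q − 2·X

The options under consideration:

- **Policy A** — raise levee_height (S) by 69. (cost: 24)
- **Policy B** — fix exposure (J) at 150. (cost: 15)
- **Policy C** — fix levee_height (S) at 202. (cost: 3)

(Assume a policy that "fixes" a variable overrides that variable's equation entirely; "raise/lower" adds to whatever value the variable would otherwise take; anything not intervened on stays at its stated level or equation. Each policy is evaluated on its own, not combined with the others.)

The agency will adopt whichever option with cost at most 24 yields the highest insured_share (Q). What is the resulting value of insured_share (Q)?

Policy A (S + 69):
  T = 144
  J = 126
  S = 230 + 3·144 + 4·126 (+69 from intervention) = 1235
  Q = 216 + 6·126 + 5·1235 = 7147
Policy B (J := 150):
  T = 144
  J = 150
  S = 230 + 3·144 + 4·150 = 1262
  Q = 216 + 6·150 + 5·1262 = 7426
Policy C (S := 202):
  T = 144
  J = 126
  S = 202
  Q = 216 + 6·126 + 5·202 = 1982
Comparing — Policy A: Q=7147, Policy B: Q=7426, Policy C: Q=1982. Highest is 7426 (Policy B).

7426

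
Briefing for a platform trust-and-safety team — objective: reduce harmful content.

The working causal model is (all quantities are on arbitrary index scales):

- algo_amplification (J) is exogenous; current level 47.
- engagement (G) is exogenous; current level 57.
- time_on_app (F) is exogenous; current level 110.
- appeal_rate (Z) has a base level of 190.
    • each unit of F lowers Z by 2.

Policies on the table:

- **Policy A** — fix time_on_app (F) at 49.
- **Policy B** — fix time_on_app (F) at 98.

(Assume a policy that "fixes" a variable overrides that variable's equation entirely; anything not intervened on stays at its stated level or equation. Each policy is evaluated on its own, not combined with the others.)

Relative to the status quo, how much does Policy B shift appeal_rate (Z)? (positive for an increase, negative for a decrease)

Baseline:
  F = 110
  Z = 190 − 2·110 = -30
Policy B (F := 98):
  F = 98
  Z = 190 − 2·98 = -6
Change in Z: -6 − (-30) = 24

24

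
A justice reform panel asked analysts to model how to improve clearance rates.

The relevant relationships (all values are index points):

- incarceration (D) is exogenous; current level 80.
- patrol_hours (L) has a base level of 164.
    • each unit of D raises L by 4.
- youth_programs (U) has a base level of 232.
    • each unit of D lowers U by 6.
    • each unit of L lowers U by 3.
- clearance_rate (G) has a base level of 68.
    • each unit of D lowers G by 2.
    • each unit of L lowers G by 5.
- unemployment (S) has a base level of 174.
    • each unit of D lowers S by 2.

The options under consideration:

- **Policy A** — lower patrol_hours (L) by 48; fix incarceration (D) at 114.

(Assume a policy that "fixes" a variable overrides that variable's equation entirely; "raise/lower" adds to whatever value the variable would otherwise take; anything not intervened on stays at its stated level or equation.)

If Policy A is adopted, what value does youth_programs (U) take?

-2168

Policy A (L − 48, D := 114):
  D = 114
  L = 164 + 4·114 (−48 from intervention) = 572
  U = 232 − 6·114 − 3·572 = -2168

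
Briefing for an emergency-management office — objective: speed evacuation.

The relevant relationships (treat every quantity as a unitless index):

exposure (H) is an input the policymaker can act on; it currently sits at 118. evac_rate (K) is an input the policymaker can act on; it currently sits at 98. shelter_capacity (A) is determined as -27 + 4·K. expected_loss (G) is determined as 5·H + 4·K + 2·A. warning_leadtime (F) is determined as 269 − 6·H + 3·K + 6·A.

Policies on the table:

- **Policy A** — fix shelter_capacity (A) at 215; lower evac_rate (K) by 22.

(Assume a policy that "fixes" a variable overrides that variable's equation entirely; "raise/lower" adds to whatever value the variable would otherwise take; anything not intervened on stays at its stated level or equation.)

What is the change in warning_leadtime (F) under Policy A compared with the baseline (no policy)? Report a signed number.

Baseline:
  H = 118
  K = 98
  A = -27 + 4·98 = 365
  F = 269 − 6·118 + 3·98 + 6·365 = 2045
Policy A (A := 215, K − 22):
  H = 118
  K = 98 − 22 = 76
  A = 215
  F = 269 − 6·118 + 3·76 + 6·215 = 1079
Change in F: 1079 − 2045 = -966

-966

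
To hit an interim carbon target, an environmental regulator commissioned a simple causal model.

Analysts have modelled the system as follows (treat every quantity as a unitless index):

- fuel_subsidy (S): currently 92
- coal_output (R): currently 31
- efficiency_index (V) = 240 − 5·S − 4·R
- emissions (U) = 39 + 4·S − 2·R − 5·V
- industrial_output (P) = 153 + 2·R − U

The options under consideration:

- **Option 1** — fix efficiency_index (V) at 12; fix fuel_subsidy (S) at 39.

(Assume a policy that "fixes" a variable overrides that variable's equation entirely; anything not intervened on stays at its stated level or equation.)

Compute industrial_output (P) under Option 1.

142

Option 1 (V := 12, S := 39):
  S = 39
  R = 31
  V = 12
  U = 39 + 4·39 − 2·31 − 5·12 = 73
  P = 153 + 2·31 − 73 = 142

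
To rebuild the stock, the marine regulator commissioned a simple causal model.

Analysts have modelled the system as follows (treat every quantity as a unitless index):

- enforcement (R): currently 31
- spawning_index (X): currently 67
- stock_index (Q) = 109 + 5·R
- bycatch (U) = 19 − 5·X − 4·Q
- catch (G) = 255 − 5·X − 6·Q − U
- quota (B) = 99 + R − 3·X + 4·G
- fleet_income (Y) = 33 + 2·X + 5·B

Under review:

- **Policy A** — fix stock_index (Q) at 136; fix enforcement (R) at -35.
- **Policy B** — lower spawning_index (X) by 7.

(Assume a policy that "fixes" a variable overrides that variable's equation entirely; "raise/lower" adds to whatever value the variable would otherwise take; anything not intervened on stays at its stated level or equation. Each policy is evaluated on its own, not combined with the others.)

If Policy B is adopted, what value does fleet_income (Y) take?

-5937

Policy B (X − 7):
  R = 31
  X = 67 − 7 = 60
  Q = 109 + 5·31 = 264
  U = 19 − 5·60 − 4·264 = -1337
  G = 255 − 5·60 − 6·264 − (-1337) = -292
  B = 99 + 31 − 3·60 + 4·(-292) = -1218
  Y = 33 + 2·60 + 5·(-1218) = -5937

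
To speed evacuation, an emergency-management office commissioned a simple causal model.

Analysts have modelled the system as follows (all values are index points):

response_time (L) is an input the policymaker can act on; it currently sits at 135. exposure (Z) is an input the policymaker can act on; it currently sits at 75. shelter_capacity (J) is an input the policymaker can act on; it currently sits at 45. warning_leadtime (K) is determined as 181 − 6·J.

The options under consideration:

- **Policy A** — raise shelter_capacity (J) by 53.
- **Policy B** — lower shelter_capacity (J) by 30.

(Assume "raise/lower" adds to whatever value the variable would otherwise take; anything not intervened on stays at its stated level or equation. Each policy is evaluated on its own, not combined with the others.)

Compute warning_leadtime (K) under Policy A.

Policy A (J + 53):
  J = 45 + 53 = 98
  K = 181 − 6·98 = -407

-407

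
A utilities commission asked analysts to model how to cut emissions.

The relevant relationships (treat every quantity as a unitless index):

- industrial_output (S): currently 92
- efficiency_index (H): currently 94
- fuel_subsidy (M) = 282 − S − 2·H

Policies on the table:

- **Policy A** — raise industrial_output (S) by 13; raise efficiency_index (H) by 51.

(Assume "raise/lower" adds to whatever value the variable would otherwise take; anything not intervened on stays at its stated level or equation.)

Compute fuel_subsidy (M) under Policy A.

-113

Policy A (S + 13, H + 51):
  S = 92 + 13 = 105
  H = 94 + 51 = 145
  M = 282 − 105 − 2·145 = -113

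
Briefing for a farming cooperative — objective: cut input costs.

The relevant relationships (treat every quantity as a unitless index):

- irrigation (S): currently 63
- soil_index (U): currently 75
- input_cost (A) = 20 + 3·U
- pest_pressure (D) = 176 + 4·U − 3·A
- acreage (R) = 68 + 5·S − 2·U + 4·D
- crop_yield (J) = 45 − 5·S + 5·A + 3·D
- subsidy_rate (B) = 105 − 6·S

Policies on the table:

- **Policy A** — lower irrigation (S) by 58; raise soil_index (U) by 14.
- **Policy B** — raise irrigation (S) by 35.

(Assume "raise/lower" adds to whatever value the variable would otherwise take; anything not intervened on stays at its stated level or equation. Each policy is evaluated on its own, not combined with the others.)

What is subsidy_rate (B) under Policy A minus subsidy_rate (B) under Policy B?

Policy A (S − 58, U + 14):
  S = 63 − 58 = 5
  B = 105 − 6·5 = 75
Policy B (S + 35):
  S = 63 + 35 = 98
  B = 105 − 6·98 = -483
B: 75 − (-483) = 558

558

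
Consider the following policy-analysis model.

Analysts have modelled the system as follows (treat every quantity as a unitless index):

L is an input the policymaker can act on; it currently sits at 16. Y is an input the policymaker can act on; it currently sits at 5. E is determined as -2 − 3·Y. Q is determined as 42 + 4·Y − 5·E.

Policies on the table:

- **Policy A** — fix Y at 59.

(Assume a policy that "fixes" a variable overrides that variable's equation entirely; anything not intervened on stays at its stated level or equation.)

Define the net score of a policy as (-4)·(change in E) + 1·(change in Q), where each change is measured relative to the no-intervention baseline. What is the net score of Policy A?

Baseline:
  Y = 5
  E = -2 − 3·5 = -17
  Q = 42 + 4·5 − 5·(-17) = 147
Policy A (Y := 59):
  Y = 59
  E = -2 − 3·59 = -179
  Q = 42 + 4·59 − 5·(-179) = 1173
ΔE = -179 − (-17) = -162; ΔQ = 1173 − 147 = 1026
Score = (-4)·(-162) + 1·1026 = 1674

1674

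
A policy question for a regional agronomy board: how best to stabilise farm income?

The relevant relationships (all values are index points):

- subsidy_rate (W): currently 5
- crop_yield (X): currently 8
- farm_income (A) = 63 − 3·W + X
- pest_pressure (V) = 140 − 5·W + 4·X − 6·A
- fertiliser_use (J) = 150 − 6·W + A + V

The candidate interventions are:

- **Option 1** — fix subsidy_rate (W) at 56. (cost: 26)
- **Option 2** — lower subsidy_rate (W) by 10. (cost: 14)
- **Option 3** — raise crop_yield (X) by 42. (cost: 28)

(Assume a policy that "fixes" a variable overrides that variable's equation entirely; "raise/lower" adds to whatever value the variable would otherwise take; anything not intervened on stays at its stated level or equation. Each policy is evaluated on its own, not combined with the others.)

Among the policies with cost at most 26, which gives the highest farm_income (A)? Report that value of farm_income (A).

Option 1 (W := 56):
  W = 56
  X = 8
  A = 63 − 3·56 + 8 = -97
Option 2 (W − 10):
  W = 5 − 10 = -5
  X = 8
  A = 63 − 3·(-5) + 8 = 86
Comparing — Option 1: A=-97, Option 2: A=86. Highest is 86 (Option 2).

86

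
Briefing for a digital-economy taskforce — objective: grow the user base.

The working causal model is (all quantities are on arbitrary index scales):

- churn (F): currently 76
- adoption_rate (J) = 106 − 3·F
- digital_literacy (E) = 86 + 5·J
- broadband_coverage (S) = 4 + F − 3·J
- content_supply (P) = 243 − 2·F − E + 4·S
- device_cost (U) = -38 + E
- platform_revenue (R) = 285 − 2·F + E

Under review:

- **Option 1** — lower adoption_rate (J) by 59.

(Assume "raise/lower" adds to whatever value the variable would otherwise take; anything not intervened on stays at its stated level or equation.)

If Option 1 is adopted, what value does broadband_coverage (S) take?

Option 1 (J − 59):
  F = 76
  J = 106 − 3·76 (−59 from intervention) = -181
  S = 4 + 76 − 3·(-181) = 623

623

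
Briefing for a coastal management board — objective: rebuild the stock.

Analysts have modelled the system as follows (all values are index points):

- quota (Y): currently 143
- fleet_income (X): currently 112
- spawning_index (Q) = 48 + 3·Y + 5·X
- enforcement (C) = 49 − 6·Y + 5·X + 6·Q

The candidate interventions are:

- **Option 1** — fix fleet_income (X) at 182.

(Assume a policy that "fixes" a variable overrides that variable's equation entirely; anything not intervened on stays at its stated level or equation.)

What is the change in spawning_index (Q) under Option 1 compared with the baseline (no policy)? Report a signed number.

350

Baseline:
  Y = 143
  X = 112
  Q = 48 + 3·143 + 5·112 = 1037
Option 1 (X := 182):
  Y = 143
  X = 182
  Q = 48 + 3·143 + 5·182 = 1387
Change in Q: 1387 − 1037 = 350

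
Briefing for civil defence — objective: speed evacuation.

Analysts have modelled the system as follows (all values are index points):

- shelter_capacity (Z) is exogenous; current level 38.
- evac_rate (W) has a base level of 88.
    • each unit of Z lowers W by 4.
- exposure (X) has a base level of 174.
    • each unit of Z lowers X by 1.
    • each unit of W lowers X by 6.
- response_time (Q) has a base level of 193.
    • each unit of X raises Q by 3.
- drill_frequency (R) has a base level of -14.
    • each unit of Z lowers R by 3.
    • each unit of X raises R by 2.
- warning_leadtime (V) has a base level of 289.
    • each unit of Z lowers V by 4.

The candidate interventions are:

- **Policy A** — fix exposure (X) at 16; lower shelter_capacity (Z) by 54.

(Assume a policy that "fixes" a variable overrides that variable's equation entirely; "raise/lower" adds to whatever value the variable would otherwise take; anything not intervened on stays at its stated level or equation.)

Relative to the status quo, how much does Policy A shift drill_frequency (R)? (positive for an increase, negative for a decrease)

Baseline:
  Z = 38
  W = 88 − 4·38 = -64
  X = 174 − 38 − 6·(-64) = 520
  R = -14 − 3·38 + 2·520 = 912
Policy A (X := 16, Z − 54):
  Z = 38 − 54 = -16
  W = 88 − 4·(-16) = 152
  X = 16
  R = -14 − 3·(-16) + 2·16 = 66
Change in R: 66 − 912 = -846

-846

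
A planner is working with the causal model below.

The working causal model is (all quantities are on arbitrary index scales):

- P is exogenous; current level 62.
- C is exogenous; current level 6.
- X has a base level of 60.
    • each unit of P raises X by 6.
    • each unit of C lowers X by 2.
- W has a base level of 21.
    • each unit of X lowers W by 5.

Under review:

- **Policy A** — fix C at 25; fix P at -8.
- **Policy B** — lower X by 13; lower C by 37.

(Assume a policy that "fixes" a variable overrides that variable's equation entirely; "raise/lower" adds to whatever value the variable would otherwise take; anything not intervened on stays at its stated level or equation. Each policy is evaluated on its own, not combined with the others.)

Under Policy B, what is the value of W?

-2384

Policy B (X − 13, C − 37):
  P = 62
  C = 6 − 37 = -31
  X = 60 + 6·62 − 2·(-31) (−13 from intervention) = 481
  W = 21 − 5·481 = -2384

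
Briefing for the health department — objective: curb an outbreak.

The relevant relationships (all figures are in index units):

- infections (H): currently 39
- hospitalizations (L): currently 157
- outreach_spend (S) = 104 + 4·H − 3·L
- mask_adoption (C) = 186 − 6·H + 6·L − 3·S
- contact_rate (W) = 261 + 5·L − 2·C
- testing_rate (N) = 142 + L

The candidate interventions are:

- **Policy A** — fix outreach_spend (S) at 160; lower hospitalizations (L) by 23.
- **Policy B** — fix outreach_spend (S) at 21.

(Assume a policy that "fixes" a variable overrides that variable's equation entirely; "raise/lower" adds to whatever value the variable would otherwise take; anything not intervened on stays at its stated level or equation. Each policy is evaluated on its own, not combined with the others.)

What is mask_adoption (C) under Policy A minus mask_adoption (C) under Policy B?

Policy A (S := 160, L − 23):
  H = 39
  L = 157 − 23 = 134
  S = 160
  C = 186 − 6·39 + 6·134 − 3·160 = 276
Policy B (S := 21):
  H = 39
  L = 157
  S = 21
  C = 186 − 6·39 + 6·157 − 3·21 = 831
C: 276 − 831 = -555

-555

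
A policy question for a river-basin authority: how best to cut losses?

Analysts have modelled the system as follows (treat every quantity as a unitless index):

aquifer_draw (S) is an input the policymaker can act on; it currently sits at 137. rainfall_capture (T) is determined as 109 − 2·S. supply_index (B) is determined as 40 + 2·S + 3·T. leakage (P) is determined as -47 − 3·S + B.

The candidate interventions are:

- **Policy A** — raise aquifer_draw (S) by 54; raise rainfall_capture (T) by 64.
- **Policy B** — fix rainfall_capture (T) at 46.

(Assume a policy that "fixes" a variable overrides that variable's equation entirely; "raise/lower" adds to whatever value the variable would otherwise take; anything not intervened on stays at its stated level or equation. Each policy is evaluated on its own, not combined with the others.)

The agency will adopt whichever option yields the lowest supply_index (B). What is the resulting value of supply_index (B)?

Policy A (S + 54, T + 64):
  S = 137 + 54 = 191
  T = 109 − 2·191 (+64 from intervention) = -209
  B = 40 + 2·191 + 3·(-209) = -205
Policy B (T := 46):
  S = 137
  T = 46
  B = 40 + 2·137 + 3·46 = 452
Comparing — Policy A: B=-205, Policy B: B=452. Lowest is -205 (Policy A).

-205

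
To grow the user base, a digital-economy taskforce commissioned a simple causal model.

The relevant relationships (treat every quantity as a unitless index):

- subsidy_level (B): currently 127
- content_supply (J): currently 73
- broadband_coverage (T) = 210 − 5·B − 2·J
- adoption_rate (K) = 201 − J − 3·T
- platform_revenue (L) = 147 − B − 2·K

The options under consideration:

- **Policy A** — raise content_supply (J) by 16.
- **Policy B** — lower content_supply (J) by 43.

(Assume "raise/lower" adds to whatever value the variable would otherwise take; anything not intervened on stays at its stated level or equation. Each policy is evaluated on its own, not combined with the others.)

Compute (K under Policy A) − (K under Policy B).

295

Policy A (J + 16):
  B = 127
  J = 73 + 16 = 89
  T = 210 − 5·127 − 2·89 = -603
  K = 201 − 89 − 3·(-603) = 1921
Policy B (J − 43):
  B = 127
  J = 73 − 43 = 30
  T = 210 − 5·127 − 2·30 = -485
  K = 201 − 30 − 3·(-485) = 1626
K: 1921 − 1626 = 295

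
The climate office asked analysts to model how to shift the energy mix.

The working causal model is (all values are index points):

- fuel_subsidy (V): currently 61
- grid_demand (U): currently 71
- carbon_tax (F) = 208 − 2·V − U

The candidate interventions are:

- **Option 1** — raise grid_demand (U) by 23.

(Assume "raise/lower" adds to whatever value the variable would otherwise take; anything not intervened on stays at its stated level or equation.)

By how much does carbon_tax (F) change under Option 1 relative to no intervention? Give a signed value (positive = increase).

Baseline:
  V = 61
  U = 71
  F = 208 − 2·61 − 71 = 15
Option 1 (U + 23):
  V = 61
  U = 71 + 23 = 94
  F = 208 − 2·61 − 94 = -8
Change in F: -8 − 15 = -23

-23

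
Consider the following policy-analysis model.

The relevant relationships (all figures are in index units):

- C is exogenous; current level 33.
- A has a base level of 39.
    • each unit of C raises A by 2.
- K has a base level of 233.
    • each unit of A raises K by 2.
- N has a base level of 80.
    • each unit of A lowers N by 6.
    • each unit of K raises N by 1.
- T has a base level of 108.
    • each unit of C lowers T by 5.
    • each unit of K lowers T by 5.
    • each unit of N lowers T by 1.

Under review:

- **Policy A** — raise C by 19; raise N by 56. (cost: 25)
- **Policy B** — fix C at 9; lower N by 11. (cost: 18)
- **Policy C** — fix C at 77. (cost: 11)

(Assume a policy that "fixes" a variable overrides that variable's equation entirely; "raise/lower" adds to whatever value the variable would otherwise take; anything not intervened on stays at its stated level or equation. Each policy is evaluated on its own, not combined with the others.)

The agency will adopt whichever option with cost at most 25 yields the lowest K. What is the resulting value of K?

347

Policy A (C + 19, N + 56):
  C = 33 + 19 = 52
  A = 39 + 2·52 = 143
  K = 233 + 2·143 = 519
Policy B (C := 9, N − 11):
  C = 9
  A = 39 + 2·9 = 57
  K = 233 + 2·57 = 347
Policy C (C := 77):
  C = 77
  A = 39 + 2·77 = 193
  K = 233 + 2·193 = 619
Comparing — Policy A: K=519, Policy B: K=347, Policy C: K=619. Lowest is 347 (Policy B).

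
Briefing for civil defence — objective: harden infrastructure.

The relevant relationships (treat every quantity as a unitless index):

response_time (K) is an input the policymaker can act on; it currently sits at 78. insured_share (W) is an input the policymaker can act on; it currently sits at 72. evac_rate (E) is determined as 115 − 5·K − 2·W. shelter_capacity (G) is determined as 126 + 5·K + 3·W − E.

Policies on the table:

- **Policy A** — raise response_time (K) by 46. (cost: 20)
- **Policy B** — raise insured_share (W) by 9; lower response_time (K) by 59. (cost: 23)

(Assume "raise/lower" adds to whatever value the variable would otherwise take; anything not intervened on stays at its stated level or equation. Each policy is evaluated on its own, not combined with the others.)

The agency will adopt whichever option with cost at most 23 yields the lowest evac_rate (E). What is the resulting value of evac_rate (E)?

-649

Policy A (K + 46):
  K = 78 + 46 = 124
  W = 72
  E = 115 − 5·124 − 2·72 = -649
Policy B (W + 9, K − 59):
  K = 78 − 59 = 19
  W = 72 + 9 = 81
  E = 115 − 5·19 − 2·81 = -142
Comparing — Policy A: E=-649, Policy B: E=-142. Lowest is -649 (Policy A).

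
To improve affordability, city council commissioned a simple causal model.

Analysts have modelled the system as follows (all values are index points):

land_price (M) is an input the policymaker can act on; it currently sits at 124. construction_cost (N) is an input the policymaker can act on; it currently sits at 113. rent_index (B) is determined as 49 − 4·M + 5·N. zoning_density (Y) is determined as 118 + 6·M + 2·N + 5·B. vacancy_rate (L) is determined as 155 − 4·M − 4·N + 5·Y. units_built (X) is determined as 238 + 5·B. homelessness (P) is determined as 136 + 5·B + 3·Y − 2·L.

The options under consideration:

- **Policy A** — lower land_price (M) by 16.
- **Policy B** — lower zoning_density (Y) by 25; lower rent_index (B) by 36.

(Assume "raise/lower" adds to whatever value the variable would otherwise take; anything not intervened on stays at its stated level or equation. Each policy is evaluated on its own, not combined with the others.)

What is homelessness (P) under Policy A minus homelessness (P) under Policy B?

-2631

Policy A (M − 16):
  M = 124 − 16 = 108
  N = 113
  B = 49 − 4·108 + 5·113 = 182
  Y = 118 + 6·108 + 2·113 + 5·182 = 1902
  L = 155 − 4·108 − 4·113 + 5·1902 = 8781
  P = 136 + 5·182 + 3·1902 − 2·8781 = -10810
Policy B (Y − 25, B − 36):
  M = 124
  N = 113
  B = 49 − 4·124 + 5·113 (−36 from intervention) = 82
  Y = 118 + 6·124 + 2·113 + 5·82 (−25 from intervention) = 1473
  L = 155 − 4·124 − 4·113 + 5·1473 = 6572
  P = 136 + 5·82 + 3·1473 − 2·6572 = -8179
P: -10810 − (-8179) = -2631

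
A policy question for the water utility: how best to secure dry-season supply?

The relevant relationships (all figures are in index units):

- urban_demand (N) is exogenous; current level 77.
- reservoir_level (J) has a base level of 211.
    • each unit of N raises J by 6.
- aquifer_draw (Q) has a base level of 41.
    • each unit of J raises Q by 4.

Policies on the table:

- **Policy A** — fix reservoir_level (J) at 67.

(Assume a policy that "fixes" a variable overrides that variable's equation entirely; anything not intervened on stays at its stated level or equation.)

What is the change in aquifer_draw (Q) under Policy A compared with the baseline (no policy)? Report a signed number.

Baseline:
  N = 77
  J = 211 + 6·77 = 673
  Q = 41 + 4·673 = 2733
Policy A (J := 67):
  N = 77
  J = 67
  Q = 41 + 4·67 = 309
Change in Q: 309 − 2733 = -2424

-2424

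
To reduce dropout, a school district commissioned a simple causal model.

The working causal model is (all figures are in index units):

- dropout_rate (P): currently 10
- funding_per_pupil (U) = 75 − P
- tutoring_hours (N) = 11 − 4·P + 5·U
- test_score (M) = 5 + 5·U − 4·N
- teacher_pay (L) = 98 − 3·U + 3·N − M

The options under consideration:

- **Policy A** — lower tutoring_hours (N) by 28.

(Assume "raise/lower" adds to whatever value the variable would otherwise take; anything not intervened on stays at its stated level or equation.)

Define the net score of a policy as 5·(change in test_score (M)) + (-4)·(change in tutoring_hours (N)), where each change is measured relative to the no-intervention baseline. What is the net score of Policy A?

Baseline:
  P = 10
  U = 75 − 10 = 65
  N = 11 − 4·10 + 5·65 = 296
  M = 5 + 5·65 − 4·296 = -854
Policy A (N − 28):
  P = 10
  U = 75 − 10 = 65
  N = 11 − 4·10 + 5·65 (−28 from intervention) = 268
  M = 5 + 5·65 − 4·268 = -742
ΔM = -742 − (-854) = 112; ΔN = 268 − 296 = -28
Score = 5·112 + (-4)·(-28) = 672

672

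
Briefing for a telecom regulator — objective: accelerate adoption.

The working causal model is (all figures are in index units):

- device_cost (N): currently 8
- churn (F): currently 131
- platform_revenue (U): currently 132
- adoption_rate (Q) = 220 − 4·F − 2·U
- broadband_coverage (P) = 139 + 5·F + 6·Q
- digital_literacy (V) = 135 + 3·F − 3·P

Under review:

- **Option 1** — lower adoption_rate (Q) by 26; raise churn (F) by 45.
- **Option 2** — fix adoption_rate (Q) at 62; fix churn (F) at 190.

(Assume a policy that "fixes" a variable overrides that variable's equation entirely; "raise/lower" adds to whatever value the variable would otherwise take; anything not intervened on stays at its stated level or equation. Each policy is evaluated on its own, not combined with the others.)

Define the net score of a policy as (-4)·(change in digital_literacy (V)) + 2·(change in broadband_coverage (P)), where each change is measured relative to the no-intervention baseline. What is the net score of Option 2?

Baseline:
  F = 131
  U = 132
  Q = 220 − 4·131 − 2·132 = -568
  P = 139 + 5·131 + 6·(-568) = -2614
  V = 135 + 3·131 − 3·(-2614) = 8370
Option 2 (Q := 62, F := 190):
  F = 190
  U = 132
  Q = 62
  P = 139 + 5·190 + 6·62 = 1461
  V = 135 + 3·190 − 3·1461 = -3678
ΔV = -3678 − 8370 = -12048; ΔP = 1461 − (-2614) = 4075
Score = (-4)·(-12048) + 2·4075 = 56342

56342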